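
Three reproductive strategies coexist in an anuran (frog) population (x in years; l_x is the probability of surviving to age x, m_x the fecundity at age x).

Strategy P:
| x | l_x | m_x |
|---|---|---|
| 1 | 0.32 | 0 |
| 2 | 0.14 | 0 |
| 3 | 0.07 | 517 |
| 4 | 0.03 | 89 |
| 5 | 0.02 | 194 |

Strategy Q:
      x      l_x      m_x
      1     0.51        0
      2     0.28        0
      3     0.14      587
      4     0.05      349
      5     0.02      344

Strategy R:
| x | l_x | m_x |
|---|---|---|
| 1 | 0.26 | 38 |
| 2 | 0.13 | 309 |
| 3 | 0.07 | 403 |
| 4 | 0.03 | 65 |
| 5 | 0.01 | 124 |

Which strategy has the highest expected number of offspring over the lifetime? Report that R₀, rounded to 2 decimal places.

Strategy P: R₀ = 0.32×0 + 0.14×0 + 0.07×517 + 0.03×89 + 0.02×194 = 42.7400
Strategy Q: R₀ = 0.51×0 + 0.28×0 + 0.14×587 + 0.05×349 + 0.02×344 = 106.5100
Strategy R: R₀ = 0.26×38 + 0.13×309 + 0.07×403 + 0.03×65 + 0.01×124 = 81.4500
Highest R₀: strategy Q with 106.5100.

106.51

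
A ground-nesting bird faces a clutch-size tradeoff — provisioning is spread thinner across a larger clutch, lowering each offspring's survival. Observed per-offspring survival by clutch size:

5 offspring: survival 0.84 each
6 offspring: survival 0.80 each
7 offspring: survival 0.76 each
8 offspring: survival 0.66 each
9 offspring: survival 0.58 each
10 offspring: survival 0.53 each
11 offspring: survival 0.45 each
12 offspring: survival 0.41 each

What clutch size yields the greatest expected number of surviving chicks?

Expected surviving chicks = c × s(c):
  c=5: 5 × 0.84 = 4.200
  c=6: 6 × 0.80 = 4.800
  c=7: 7 × 0.76 = 5.320
  c=8: 8 × 0.66 = 5.280
  c=9: 9 × 0.58 = 5.220
  c=10: 10 × 0.53 = 5.300
  c=11: 11 × 0.45 = 4.950
  c=12: 12 × 0.41 = 4.920
Maximum at c = 7 (5.320 surviving chicks).

7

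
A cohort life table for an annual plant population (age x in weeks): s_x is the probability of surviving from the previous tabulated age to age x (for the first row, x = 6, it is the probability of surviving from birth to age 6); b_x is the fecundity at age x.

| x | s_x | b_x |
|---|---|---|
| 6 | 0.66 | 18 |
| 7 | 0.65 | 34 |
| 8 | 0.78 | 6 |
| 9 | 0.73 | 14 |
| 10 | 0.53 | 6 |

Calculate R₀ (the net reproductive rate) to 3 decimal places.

Survivorship from birth: l_x = s_6·s_7·…·s_x.
  l_6 = 0.66000
  l_7 = 0.42900
  l_8 = 0.33462
  l_9 = 0.24427
  l_10 = 0.12946
R₀ = Σ l_x b_x:
  age 6: 0.66000 × 18 = 11.8800
  age 7: 0.42900 × 34 = 14.5860
  age 8: 0.33462 × 6 = 2.0077
  age 9: 0.24427 × 14 = 3.4198
  age 10: 0.12946 × 6 = 0.7768
R₀ = 11.8800 + 14.5860 + 2.0077 + 3.4198 + 0.7768 = 32.6703

32.670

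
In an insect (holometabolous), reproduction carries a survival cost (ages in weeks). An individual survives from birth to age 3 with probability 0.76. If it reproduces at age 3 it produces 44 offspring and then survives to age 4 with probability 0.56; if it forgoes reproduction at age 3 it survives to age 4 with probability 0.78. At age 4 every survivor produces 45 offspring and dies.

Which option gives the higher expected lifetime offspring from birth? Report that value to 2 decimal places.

breed at age 3: R₀ = 0.76 × (44 + 0.56 × 45) = 0.76 × 69.2000 = 52.5920
delay to age 4: R₀ = 0.76 × (0.78 × 45) = 0.76 × 35.1000 = 26.6760
Higher: breed at age 3 (52.5920).

52.59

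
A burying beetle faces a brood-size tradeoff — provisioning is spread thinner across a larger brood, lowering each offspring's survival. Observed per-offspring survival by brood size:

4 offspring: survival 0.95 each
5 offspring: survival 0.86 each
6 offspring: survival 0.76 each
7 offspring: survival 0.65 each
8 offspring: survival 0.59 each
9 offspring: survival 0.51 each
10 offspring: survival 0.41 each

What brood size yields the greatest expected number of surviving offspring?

Expected surviving offspring = c × s(c):
  c=4: 4 × 0.95 = 3.800
  c=5: 5 × 0.86 = 4.300
  c=6: 6 × 0.76 = 4.560
  c=7: 7 × 0.65 = 4.550
  c=8: 8 × 0.59 = 4.720
  c=9: 9 × 0.51 = 4.590
  c=10: 10 × 0.41 = 4.100
Maximum at c = 8 (4.720 surviving offspring).

8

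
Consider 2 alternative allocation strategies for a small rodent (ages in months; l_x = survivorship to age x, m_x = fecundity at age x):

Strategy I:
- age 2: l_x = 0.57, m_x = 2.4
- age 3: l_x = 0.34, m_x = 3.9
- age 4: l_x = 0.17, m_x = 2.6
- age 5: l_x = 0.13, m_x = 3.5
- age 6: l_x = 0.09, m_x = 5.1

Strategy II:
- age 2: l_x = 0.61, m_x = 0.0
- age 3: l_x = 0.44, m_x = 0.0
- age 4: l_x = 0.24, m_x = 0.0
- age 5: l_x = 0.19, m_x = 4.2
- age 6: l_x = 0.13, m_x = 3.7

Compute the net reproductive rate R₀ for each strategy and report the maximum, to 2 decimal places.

4.05

Strategy I: R₀ = 0.57×2.4 + 0.34×3.9 + 0.17×2.6 + 0.13×3.5 + 0.09×5.1 = 4.0500
Strategy II: R₀ = 0.61×0.0 + 0.44×0.0 + 0.24×0.0 + 0.19×4.2 + 0.13×3.7 = 1.2790
Highest R₀: strategy I with 4.0500.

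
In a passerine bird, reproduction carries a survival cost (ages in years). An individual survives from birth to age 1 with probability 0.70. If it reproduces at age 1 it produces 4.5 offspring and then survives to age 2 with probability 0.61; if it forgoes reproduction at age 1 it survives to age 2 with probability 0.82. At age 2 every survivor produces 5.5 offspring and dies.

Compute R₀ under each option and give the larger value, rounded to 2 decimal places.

5.50

breed at age 1: R₀ = 0.70 × (4.5 + 0.61 × 5.5) = 0.70 × 7.8550 = 5.4985
delay to age 2: R₀ = 0.70 × (0.82 × 5.5) = 0.70 × 4.5100 = 3.1570
Higher: breed at age 1 (5.4985).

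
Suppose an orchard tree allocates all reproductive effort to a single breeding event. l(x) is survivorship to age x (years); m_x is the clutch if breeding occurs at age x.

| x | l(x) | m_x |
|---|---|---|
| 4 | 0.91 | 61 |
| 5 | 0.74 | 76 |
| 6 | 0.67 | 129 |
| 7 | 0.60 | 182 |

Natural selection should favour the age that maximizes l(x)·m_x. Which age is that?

Expected offspring if breeding at age x = l(x) × m_x:
  age 4: 0.91 × 61 = 55.510
  age 5: 0.74 × 76 = 56.240
  age 6: 0.67 × 129 = 86.430
  age 7: 0.60 × 182 = 109.200
Maximum at age 7 (109.200).

7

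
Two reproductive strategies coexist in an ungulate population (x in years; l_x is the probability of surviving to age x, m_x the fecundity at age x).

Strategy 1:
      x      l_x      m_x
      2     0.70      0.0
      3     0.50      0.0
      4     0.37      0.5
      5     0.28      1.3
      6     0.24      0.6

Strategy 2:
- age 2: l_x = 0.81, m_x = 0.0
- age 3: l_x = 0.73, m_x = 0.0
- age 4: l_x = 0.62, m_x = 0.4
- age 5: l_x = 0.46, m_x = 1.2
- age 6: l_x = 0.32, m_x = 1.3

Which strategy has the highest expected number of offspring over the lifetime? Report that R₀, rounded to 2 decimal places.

1.22

Strategy 1: R₀ = 0.70×0.0 + 0.50×0.0 + 0.37×0.5 + 0.28×1.3 + 0.24×0.6 = 0.6930
Strategy 2: R₀ = 0.81×0.0 + 0.73×0.0 + 0.62×0.4 + 0.46×1.2 + 0.32×1.3 = 1.2160
Highest R₀: strategy 2 with 1.2160.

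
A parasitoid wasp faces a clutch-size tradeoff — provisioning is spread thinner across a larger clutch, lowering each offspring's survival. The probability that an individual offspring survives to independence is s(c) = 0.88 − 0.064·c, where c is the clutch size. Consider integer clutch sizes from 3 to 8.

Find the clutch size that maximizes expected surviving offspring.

Expected surviving offspring = c × s(c):
  c=3: 3 × 0.688 = 2.064
  c=4: 4 × 0.624 = 2.496
  c=5: 5 × 0.560 = 2.800
  c=6: 6 × 0.496 = 2.976
  c=7: 7 × 0.432 = 3.024
  c=8: 8 × 0.368 = 2.944
Maximum at c = 7 (3.024 surviving offspring).

7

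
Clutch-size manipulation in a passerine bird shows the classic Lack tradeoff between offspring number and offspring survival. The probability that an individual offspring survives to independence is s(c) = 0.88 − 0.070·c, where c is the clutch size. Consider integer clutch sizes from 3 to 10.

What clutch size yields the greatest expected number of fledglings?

6

Expected fledglings = c × s(c):
  c=3: 3 × 0.670 = 2.010
  c=4: 4 × 0.600 = 2.400
  c=5: 5 × 0.530 = 2.650
  c=6: 6 × 0.460 = 2.760
  c=7: 7 × 0.390 = 2.730
  c=8: 8 × 0.320 = 2.560
  c=9: 9 × 0.250 = 2.250
  c=10: 10 × 0.180 = 1.800
Maximum at c = 6 (2.760 fledglings).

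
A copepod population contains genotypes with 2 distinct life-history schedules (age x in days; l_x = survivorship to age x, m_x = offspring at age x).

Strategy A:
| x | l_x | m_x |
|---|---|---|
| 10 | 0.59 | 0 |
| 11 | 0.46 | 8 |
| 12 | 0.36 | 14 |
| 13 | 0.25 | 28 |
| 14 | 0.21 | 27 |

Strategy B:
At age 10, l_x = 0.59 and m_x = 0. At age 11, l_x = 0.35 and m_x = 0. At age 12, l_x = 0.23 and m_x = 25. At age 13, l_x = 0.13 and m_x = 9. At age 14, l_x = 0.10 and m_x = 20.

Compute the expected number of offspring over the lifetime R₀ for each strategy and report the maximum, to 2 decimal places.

Strategy A: R₀ = 0.59×0 + 0.46×8 + 0.36×14 + 0.25×28 + 0.21×27 = 21.3900
Strategy B: R₀ = 0.59×0 + 0.35×0 + 0.23×25 + 0.13×9 + 0.10×20 = 8.9200
Highest R₀: strategy A with 21.3900.

21.39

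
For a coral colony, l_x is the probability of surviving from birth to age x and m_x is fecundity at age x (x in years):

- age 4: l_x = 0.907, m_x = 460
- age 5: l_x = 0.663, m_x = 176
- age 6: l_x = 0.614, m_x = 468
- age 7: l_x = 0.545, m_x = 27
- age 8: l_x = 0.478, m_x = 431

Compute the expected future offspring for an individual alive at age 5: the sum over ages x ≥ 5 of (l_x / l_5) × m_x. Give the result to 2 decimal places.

l_5 = 0.663. Conditional survival from age 5 to x is l_x / l_5.
  x=5: (0.663/0.663) × 176 = 176.0000
  x=6: (0.614/0.663) × 468 = 433.4118
  x=7: (0.545/0.663) × 27 = 22.1946
  x=8: (0.478/0.663) × 431 = 310.7360
Sum = 176.0000 + 433.4118 + 22.1946 + 310.7360 = 942.3424

942.34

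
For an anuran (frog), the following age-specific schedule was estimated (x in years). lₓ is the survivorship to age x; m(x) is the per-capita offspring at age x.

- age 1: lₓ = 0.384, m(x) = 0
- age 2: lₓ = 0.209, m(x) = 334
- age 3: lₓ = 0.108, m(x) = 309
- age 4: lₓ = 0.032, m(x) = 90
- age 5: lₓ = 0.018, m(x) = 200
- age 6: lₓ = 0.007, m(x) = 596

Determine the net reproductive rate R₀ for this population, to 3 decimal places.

R₀ = Σ lₓ m(x):
  age 1: 0.384 × 0 = 0.0000
  age 2: 0.209 × 334 = 69.8060
  age 3: 0.108 × 309 = 33.3720
  age 4: 0.032 × 90 = 2.8800
  age 5: 0.018 × 200 = 3.6000
  age 6: 0.007 × 596 = 4.1720
R₀ = 0.0000 + 69.8060 + 33.3720 + 2.8800 + 3.6000 + 4.1720 = 113.8300

113.830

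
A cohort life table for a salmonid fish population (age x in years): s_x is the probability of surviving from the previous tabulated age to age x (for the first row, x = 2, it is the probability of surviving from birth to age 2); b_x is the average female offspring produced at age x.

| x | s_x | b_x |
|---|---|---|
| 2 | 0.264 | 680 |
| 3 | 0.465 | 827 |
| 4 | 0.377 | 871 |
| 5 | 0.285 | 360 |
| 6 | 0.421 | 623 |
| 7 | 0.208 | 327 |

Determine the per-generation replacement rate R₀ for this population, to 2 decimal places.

Survivorship from birth: l_x = s_2·s_3·…·s_x.
  l_2 = 0.26400
  l_3 = 0.12276
  l_4 = 0.04628
  l_5 = 0.01319
  l_6 = 0.00555
  l_7 = 0.00116
R₀ = Σ l_x b_x:
  age 2: 0.26400 × 680 = 179.5200
  age 3: 0.12276 × 827 = 101.5225
  age 4: 0.04628 × 871 = 40.3099
  age 5: 0.01319 × 360 = 4.7484
  age 6: 0.00555 × 623 = 3.4577
  age 7: 0.00116 × 327 = 0.3793
R₀ = 179.5200 + 101.5225 + 40.3099 + 4.7484 + 3.4577 + 0.3793 = 329.9378

329.94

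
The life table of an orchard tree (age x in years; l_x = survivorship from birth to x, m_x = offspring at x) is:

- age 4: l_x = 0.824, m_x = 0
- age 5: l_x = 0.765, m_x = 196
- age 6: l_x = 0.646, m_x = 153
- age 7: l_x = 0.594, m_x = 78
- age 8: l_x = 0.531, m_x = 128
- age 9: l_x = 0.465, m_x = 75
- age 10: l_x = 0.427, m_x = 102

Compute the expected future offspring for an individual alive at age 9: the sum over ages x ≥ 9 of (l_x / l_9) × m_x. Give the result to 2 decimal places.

168.66

l_9 = 0.465. Conditional survival from age 9 to x is l_x / l_9.
  x=9: (0.465/0.465) × 75 = 75.0000
  x=10: (0.427/0.465) × 102 = 93.6645
Sum = 75.0000 + 93.6645 = 168.6645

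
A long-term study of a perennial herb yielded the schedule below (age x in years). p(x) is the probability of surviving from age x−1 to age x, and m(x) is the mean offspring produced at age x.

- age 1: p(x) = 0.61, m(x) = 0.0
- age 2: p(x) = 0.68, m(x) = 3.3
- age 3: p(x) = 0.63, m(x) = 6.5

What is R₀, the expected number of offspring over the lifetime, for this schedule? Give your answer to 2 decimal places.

Survivorship from birth: l_x = p_1·p_2·…·p_x.
  l_1 = 0.61000
  l_2 = 0.41480
  l_3 = 0.26132
R₀ = Σ l_x m(x):
  age 1: 0.61000 × 0.0 = 0.0000
  age 2: 0.41480 × 3.3 = 1.3688
  age 3: 0.26132 × 6.5 = 1.6986
R₀ = 0.0000 + 1.3688 + 1.6986 = 3.0674

3.07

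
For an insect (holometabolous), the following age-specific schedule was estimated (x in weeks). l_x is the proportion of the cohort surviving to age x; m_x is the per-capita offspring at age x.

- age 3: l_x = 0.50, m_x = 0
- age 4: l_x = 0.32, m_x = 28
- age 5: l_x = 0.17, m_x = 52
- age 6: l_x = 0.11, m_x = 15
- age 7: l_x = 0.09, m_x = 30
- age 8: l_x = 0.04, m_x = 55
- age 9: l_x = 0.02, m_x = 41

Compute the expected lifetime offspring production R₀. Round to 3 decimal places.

R₀ = Σ l_x m_x:
  age 3: 0.50 × 0 = 0.0000
  age 4: 0.32 × 28 = 8.9600
  age 5: 0.17 × 52 = 8.8400
  age 6: 0.11 × 15 = 1.6500
  age 7: 0.09 × 30 = 2.7000
  age 8: 0.04 × 55 = 2.2000
  age 9: 0.02 × 41 = 0.8200
R₀ = 0.0000 + 8.9600 + 8.8400 + 1.6500 + 2.7000 + 2.2000 + 0.8200 = 25.1700

25.170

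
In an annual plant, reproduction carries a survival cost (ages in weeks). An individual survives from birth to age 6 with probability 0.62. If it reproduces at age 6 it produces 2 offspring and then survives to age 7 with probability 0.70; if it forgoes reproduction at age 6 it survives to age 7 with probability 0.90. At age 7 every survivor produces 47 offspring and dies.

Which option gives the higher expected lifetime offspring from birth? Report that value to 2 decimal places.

26.23

breed at age 6: R₀ = 0.62 × (2 + 0.70 × 47) = 0.62 × 34.9000 = 21.6380
delay to age 7: R₀ = 0.62 × (0.90 × 47) = 0.62 × 42.3000 = 26.2260
Higher: delay to age 7 (26.2260).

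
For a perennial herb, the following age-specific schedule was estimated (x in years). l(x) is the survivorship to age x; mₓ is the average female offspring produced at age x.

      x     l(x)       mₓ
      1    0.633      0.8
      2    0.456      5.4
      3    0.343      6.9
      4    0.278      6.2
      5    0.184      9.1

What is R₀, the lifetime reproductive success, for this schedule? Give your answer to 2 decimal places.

R₀ = Σ l(x) mₓ:
  age 1: 0.633 × 0.8 = 0.5064
  age 2: 0.456 × 5.4 = 2.4624
  age 3: 0.343 × 6.9 = 2.3667
  age 4: 0.278 × 6.2 = 1.7236
  age 5: 0.184 × 9.1 = 1.6744
R₀ = 0.5064 + 2.4624 + 2.3667 + 1.7236 + 1.6744 = 8.7335

8.73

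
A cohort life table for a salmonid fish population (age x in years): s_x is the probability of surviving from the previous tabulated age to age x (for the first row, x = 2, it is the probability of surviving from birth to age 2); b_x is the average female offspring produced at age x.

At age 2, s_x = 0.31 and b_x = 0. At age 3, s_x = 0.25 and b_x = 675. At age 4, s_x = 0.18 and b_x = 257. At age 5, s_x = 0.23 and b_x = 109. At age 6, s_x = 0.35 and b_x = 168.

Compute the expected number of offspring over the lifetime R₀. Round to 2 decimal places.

Survivorship from birth: l_x = s_2·s_3·…·s_x.
  l_2 = 0.31000
  l_3 = 0.07750
  l_4 = 0.01395
  l_5 = 0.00321
  l_6 = 0.00112
R₀ = Σ l_x b_x:
  age 2: 0.31000 × 0 = 0.0000
  age 3: 0.07750 × 675 = 52.3125
  age 4: 0.01395 × 257 = 3.5852
  age 5: 0.00321 × 109 = 0.3499
  age 6: 0.00112 × 168 = 0.1882
R₀ = 0.0000 + 52.3125 + 3.5852 + 0.3499 + 0.1882 = 56.4357

56.44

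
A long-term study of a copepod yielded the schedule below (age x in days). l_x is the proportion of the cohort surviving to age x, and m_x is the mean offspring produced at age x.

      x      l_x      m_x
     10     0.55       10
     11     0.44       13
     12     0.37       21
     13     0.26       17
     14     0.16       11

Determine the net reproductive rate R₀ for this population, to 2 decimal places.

R₀ = Σ l_x m_x:
  age 10: 0.55 × 10 = 5.5000
  age 11: 0.44 × 13 = 5.7200
  age 12: 0.37 × 21 = 7.7700
  age 13: 0.26 × 17 = 4.4200
  age 14: 0.16 × 11 = 1.7600
R₀ = 5.5000 + 5.7200 + 7.7700 + 4.4200 + 1.7600 = 25.1700

25.17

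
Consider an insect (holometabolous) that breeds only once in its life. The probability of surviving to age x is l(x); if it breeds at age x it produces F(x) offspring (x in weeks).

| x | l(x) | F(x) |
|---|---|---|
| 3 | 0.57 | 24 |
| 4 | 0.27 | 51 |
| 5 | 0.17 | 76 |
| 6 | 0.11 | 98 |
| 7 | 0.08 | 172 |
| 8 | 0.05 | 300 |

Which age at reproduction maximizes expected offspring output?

Expected offspring if breeding at age x = l(x) × F(x):
  age 3: 0.57 × 24 = 13.680
  age 4: 0.27 × 51 = 13.770
  age 5: 0.17 × 76 = 12.920
  age 6: 0.11 × 98 = 10.780
  age 7: 0.08 × 172 = 13.760
  age 8: 0.05 × 300 = 15.000
Maximum at age 8 (15.000).

8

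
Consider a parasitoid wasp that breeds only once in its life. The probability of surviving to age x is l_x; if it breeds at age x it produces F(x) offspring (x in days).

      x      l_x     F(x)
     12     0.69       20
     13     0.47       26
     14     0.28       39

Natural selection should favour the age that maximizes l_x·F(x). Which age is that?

Expected offspring if breeding at age x = l_x × F(x):
  age 12: 0.69 × 20 = 13.800
  age 13: 0.47 × 26 = 12.220
  age 14: 0.28 × 39 = 10.920
Maximum at age 12 (13.800).

12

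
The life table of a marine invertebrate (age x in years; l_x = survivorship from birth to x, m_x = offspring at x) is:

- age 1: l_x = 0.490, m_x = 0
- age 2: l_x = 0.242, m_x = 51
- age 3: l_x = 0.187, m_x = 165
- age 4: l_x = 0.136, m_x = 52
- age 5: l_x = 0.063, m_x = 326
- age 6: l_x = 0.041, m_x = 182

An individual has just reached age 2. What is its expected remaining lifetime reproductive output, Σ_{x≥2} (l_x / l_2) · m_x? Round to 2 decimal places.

l_2 = 0.242. Conditional survival from age 2 to x is l_x / l_2.
  x=2: (0.242/0.242) × 51 = 51.0000
  x=3: (0.187/0.242) × 165 = 127.5000
  x=4: (0.136/0.242) × 52 = 29.2231
  x=5: (0.063/0.242) × 326 = 84.8678
  x=6: (0.041/0.242) × 182 = 30.8347
Sum = 51.0000 + 127.5000 + 29.2231 + 84.8678 + 30.8347 = 323.4256

323.43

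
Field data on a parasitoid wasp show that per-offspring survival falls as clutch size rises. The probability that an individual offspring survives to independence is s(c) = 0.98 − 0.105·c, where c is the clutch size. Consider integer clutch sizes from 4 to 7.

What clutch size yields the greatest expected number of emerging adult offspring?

Expected emerging adult offspring = c × s(c):
  c=4: 4 × 0.560 = 2.240
  c=5: 5 × 0.455 = 2.275
  c=6: 6 × 0.350 = 2.100
  c=7: 7 × 0.245 = 1.715
Maximum at c = 5 (2.275 emerging adult offspring).

5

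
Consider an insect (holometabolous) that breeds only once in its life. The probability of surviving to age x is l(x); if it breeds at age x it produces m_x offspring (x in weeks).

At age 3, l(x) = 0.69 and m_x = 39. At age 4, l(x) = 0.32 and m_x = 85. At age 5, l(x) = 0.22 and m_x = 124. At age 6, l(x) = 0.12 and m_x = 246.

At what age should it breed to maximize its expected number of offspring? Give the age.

Expected offspring if breeding at age x = l(x) × m_x:
  age 3: 0.69 × 39 = 26.910
  age 4: 0.32 × 85 = 27.200
  age 5: 0.22 × 124 = 27.280
  age 6: 0.12 × 246 = 29.520
Maximum at age 6 (29.520).

6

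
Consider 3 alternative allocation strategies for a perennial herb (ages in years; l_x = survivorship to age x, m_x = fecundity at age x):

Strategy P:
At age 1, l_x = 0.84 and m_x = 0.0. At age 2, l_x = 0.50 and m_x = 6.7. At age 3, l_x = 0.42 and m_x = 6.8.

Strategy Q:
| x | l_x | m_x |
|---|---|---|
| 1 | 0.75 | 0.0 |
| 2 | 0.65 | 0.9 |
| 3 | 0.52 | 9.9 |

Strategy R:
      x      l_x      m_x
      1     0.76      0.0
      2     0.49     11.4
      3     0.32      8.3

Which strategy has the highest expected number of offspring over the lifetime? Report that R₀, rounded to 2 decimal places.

8.24

Strategy P: R₀ = 0.84×0.0 + 0.50×6.7 + 0.42×6.8 = 6.2060
Strategy Q: R₀ = 0.75×0.0 + 0.65×0.9 + 0.52×9.9 = 5.7330
Strategy R: R₀ = 0.76×0.0 + 0.49×11.4 + 0.32×8.3 = 8.2420
Highest R₀: strategy R with 8.2420.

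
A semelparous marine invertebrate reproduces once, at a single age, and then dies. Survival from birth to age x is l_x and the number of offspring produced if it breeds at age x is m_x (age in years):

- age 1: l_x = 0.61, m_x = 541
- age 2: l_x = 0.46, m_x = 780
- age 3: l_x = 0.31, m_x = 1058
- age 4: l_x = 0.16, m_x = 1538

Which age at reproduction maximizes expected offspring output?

Expected offspring if breeding at age x = l_x × m_x:
  age 1: 0.61 × 541 = 330.010
  age 2: 0.46 × 780 = 358.800
  age 3: 0.31 × 1058 = 327.980
  age 4: 0.16 × 1538 = 246.080
Maximum at age 2 (358.800).

2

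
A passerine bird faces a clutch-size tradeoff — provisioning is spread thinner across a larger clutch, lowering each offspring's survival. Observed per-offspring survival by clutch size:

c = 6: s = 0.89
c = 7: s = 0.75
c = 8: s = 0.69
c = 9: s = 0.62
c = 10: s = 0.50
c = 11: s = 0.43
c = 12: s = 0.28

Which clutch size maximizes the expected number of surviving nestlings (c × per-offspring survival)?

9

Expected surviving nestlings = c × s(c):
  c=6: 6 × 0.89 = 5.340
  c=7: 7 × 0.75 = 5.250
  c=8: 8 × 0.69 = 5.520
  c=9: 9 × 0.62 = 5.580
  c=10: 10 × 0.50 = 5.000
  c=11: 11 × 0.43 = 4.730
  c=12: 12 × 0.28 = 3.360
Maximum at c = 9 (5.580 surviving nestlings).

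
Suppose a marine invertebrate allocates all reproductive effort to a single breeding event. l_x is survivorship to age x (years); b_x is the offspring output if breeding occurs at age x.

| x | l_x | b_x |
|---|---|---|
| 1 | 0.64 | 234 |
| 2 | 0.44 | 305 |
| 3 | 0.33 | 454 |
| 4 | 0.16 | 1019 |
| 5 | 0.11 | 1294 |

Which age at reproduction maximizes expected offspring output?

4

Expected offspring if breeding at age x = l_x × b_x:
  age 1: 0.64 × 234 = 149.760
  age 2: 0.44 × 305 = 134.200
  age 3: 0.33 × 454 = 149.820
  age 4: 0.16 × 1019 = 163.040
  age 5: 0.11 × 1294 = 142.340
Maximum at age 4 (163.040).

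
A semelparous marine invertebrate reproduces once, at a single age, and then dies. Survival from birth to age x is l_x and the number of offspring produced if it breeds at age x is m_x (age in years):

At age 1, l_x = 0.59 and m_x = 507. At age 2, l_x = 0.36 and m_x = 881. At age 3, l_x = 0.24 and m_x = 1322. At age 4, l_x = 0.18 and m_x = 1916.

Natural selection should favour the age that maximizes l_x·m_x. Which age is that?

Expected offspring if breeding at age x = l_x × m_x:
  age 1: 0.59 × 507 = 299.130
  age 2: 0.36 × 881 = 317.160
  age 3: 0.24 × 1322 = 317.280
  age 4: 0.18 × 1916 = 344.880
Maximum at age 4 (344.880).

4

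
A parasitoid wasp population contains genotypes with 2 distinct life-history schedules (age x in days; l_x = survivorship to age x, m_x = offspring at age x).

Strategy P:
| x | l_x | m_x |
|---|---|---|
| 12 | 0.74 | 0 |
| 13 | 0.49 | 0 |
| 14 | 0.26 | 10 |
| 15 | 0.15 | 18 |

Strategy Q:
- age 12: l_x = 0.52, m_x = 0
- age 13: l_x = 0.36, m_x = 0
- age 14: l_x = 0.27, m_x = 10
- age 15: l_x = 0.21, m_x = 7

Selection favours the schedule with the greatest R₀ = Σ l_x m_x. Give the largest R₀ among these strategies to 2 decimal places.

5.30

Strategy P: R₀ = 0.74×0 + 0.49×0 + 0.26×10 + 0.15×18 = 5.3000
Strategy Q: R₀ = 0.52×0 + 0.36×0 + 0.27×10 + 0.21×7 = 4.1700
Highest R₀: strategy P with 5.3000.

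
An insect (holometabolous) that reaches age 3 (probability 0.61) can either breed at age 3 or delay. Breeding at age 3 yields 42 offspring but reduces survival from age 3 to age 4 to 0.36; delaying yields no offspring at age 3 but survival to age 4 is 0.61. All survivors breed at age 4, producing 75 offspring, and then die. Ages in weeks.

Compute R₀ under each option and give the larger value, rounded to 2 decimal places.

breed at age 3: R₀ = 0.61 × (42 + 0.36 × 75) = 0.61 × 69.0000 = 42.0900
delay to age 4: R₀ = 0.61 × (0.61 × 75) = 0.61 × 45.7500 = 27.9075
Higher: breed at age 3 (42.0900).

42.09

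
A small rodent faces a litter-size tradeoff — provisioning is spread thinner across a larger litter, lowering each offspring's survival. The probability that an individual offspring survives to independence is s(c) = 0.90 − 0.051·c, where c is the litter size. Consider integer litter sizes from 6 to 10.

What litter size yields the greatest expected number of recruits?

9

Expected recruits = c × s(c):
  c=6: 6 × 0.594 = 3.564
  c=7: 7 × 0.543 = 3.801
  c=8: 8 × 0.492 = 3.936
  c=9: 9 × 0.441 = 3.969
  c=10: 10 × 0.390 = 3.900
Maximum at c = 9 (3.969 recruits).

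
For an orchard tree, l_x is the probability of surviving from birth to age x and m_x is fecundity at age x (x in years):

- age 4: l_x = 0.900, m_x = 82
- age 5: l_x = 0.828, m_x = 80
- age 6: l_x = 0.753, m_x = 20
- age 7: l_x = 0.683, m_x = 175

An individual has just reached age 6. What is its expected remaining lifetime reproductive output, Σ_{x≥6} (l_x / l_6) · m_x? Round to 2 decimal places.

178.73

l_6 = 0.753. Conditional survival from age 6 to x is l_x / l_6.
  x=6: (0.753/0.753) × 20 = 20.0000
  x=7: (0.683/0.753) × 175 = 158.7317
Sum = 20.0000 + 158.7317 = 178.7317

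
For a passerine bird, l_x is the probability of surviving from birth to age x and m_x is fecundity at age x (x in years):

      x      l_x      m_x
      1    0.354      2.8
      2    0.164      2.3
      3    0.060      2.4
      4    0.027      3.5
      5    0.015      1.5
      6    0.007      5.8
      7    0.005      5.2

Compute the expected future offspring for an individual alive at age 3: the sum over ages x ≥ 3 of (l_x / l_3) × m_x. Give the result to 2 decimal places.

l_3 = 0.060. Conditional survival from age 3 to x is l_x / l_3.
  x=3: (0.060/0.060) × 2.4 = 2.4000
  x=4: (0.027/0.060) × 3.5 = 1.5750
  x=5: (0.015/0.060) × 1.5 = 0.3750
  x=6: (0.007/0.060) × 5.8 = 0.6767
  x=7: (0.005/0.060) × 5.2 = 0.4333
Sum = 2.4000 + 1.5750 + 0.3750 + 0.6767 + 0.4333 = 5.4600

5.46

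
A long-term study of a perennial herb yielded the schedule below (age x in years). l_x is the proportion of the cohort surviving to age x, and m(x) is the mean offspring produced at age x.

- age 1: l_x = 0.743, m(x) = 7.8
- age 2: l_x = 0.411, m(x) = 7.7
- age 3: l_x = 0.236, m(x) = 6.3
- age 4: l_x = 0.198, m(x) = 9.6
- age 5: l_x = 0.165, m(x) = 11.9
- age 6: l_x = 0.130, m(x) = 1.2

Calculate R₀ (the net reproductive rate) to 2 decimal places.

R₀ = Σ l_x m(x):
  age 1: 0.743 × 7.8 = 5.7954
  age 2: 0.411 × 7.7 = 3.1647
  age 3: 0.236 × 6.3 = 1.4868
  age 4: 0.198 × 9.6 = 1.9008
  age 5: 0.165 × 11.9 = 1.9635
  age 6: 0.130 × 1.2 = 0.1560
R₀ = 5.7954 + 3.1647 + 1.4868 + 1.9008 + 1.9635 + 0.1560 = 14.4672

14.47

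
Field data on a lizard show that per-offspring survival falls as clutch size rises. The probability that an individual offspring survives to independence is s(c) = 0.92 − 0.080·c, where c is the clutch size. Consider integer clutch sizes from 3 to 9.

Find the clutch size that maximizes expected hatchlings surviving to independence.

Expected hatchlings surviving to independence = c × s(c):
  c=3: 3 × 0.680 = 2.040
  c=4: 4 × 0.600 = 2.400
  c=5: 5 × 0.520 = 2.600
  c=6: 6 × 0.440 = 2.640
  c=7: 7 × 0.360 = 2.520
  c=8: 8 × 0.280 = 2.240
  c=9: 9 × 0.200 = 1.800
Maximum at c = 6 (2.640 hatchlings surviving to independence).

6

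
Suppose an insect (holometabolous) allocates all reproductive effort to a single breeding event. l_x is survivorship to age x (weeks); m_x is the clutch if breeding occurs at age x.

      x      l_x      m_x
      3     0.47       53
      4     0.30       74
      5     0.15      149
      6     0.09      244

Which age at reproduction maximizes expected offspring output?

3

Expected offspring if breeding at age x = l_x × m_x:
  age 3: 0.47 × 53 = 24.910
  age 4: 0.30 × 74 = 22.200
  age 5: 0.15 × 149 = 22.350
  age 6: 0.09 × 244 = 21.960
Maximum at age 3 (24.910).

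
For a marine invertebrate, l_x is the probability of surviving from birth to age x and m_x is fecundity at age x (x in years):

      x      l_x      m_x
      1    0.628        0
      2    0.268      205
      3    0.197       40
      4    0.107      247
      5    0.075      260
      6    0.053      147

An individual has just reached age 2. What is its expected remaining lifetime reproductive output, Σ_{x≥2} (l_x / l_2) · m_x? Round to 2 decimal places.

434.85

l_2 = 0.268. Conditional survival from age 2 to x is l_x / l_2.
  x=2: (0.268/0.268) × 205 = 205.0000
  x=3: (0.197/0.268) × 40 = 29.4030
  x=4: (0.107/0.268) × 247 = 98.6157
  x=5: (0.075/0.268) × 260 = 72.7612
  x=6: (0.053/0.268) × 147 = 29.0709
Sum = 205.0000 + 29.4030 + 98.6157 + 72.7612 + 29.0709 = 434.8507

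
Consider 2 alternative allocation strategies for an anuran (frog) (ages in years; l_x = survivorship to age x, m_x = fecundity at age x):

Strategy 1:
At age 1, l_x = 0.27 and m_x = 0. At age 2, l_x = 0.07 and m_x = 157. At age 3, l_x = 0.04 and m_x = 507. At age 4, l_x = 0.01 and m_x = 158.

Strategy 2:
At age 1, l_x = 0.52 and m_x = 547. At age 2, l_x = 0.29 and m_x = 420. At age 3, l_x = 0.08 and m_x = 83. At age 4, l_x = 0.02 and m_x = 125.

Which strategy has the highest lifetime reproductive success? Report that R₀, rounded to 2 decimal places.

Strategy 1: R₀ = 0.27×0 + 0.07×157 + 0.04×507 + 0.01×158 = 32.8500
Strategy 2: R₀ = 0.52×547 + 0.29×420 + 0.08×83 + 0.02×125 = 415.3800
Highest R₀: strategy 2 with 415.3800.

415.38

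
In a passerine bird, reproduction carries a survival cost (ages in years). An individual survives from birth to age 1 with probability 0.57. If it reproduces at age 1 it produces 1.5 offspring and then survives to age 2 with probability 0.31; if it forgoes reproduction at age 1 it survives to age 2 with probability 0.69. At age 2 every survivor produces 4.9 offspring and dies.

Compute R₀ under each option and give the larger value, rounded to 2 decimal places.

1.93

breed at age 1: R₀ = 0.57 × (1.5 + 0.31 × 4.9) = 0.57 × 3.0190 = 1.7208
delay to age 2: R₀ = 0.57 × (0.69 × 4.9) = 0.57 × 3.3810 = 1.9272
Higher: delay to age 2 (1.9272).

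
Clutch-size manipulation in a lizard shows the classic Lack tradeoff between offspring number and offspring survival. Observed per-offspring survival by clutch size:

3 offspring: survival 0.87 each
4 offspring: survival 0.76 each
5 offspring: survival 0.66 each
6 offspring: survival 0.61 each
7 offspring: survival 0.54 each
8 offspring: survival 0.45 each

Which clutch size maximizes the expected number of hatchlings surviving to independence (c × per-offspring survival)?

Expected hatchlings surviving to independence = c × s(c):
  c=3: 3 × 0.87 = 2.610
  c=4: 4 × 0.76 = 3.040
  c=5: 5 × 0.66 = 3.300
  c=6: 6 × 0.61 = 3.660
  c=7: 7 × 0.54 = 3.780
  c=8: 8 × 0.45 = 3.600
Maximum at c = 7 (3.780 hatchlings surviving to independence).

7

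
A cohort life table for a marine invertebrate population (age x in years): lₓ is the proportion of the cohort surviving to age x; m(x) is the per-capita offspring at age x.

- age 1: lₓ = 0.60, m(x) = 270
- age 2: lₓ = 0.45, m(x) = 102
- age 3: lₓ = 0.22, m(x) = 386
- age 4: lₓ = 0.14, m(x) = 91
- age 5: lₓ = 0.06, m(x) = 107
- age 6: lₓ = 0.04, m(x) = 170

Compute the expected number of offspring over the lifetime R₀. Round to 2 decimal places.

318.78

R₀ = Σ lₓ m(x):
  age 1: 0.60 × 270 = 162.0000
  age 2: 0.45 × 102 = 45.9000
  age 3: 0.22 × 386 = 84.9200
  age 4: 0.14 × 91 = 12.7400
  age 5: 0.06 × 107 = 6.4200
  age 6: 0.04 × 170 = 6.8000
R₀ = 162.0000 + 45.9000 + 84.9200 + 12.7400 + 6.4200 + 6.8000 = 318.7800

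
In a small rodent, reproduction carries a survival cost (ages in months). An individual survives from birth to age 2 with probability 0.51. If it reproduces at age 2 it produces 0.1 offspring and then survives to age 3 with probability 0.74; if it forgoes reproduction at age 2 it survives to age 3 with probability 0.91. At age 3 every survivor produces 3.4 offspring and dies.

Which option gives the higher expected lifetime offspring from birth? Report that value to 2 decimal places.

breed at age 2: R₀ = 0.51 × (0.1 + 0.74 × 3.4) = 0.51 × 2.6160 = 1.3342
delay to age 3: R₀ = 0.51 × (0.91 × 3.4) = 0.51 × 3.0940 = 1.5779
Higher: delay to age 3 (1.5779).

1.58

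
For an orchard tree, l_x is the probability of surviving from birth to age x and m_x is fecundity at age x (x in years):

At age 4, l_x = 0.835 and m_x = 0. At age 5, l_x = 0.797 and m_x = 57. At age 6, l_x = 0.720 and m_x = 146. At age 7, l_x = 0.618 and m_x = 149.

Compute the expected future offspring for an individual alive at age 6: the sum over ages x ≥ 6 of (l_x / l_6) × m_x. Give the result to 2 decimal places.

273.89

l_6 = 0.720. Conditional survival from age 6 to x is l_x / l_6.
  x=6: (0.720/0.720) × 146 = 146.0000
  x=7: (0.618/0.720) × 149 = 127.8917
Sum = 146.0000 + 127.8917 = 273.8917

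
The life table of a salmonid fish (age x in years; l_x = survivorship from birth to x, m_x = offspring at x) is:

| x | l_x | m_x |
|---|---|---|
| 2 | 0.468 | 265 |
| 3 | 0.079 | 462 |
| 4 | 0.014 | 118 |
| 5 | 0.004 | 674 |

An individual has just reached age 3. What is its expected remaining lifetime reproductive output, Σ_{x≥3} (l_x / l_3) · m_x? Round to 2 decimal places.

l_3 = 0.079. Conditional survival from age 3 to x is l_x / l_3.
  x=3: (0.079/0.079) × 462 = 462.0000
  x=4: (0.014/0.079) × 118 = 20.9114
  x=5: (0.004/0.079) × 674 = 34.1266
Sum = 462.0000 + 20.9114 + 34.1266 = 517.0380

517.04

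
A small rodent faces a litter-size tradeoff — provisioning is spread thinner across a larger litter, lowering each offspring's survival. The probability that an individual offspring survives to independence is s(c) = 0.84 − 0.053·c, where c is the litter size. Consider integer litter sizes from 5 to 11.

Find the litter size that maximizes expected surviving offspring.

Expected surviving offspring = c × s(c):
  c=5: 5 × 0.575 = 2.875
  c=6: 6 × 0.522 = 3.132
  c=7: 7 × 0.469 = 3.283
  c=8: 8 × 0.416 = 3.328
  c=9: 9 × 0.363 = 3.267
  c=10: 10 × 0.310 = 3.100
  c=11: 11 × 0.257 = 2.827
Maximum at c = 8 (3.328 surviving offspring).

8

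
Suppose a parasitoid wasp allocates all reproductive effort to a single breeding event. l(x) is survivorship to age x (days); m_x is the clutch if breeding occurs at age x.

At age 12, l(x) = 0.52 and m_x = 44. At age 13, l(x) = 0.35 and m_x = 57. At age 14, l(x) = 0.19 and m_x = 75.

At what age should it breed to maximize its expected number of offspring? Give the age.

Expected offspring if breeding at age x = l(x) × m_x:
  age 12: 0.52 × 44 = 22.880
  age 13: 0.35 × 57 = 19.950
  age 14: 0.19 × 75 = 14.250
Maximum at age 12 (22.880).

12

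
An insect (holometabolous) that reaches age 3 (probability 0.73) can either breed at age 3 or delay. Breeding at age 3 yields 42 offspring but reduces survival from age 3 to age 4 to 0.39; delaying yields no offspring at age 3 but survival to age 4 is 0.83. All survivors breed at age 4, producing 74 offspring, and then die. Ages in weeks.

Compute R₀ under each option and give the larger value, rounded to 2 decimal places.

51.73

breed at age 3: R₀ = 0.73 × (42 + 0.39 × 74) = 0.73 × 70.8600 = 51.7278
delay to age 4: R₀ = 0.73 × (0.83 × 74) = 0.73 × 61.4200 = 44.8366
Higher: breed at age 3 (51.7278).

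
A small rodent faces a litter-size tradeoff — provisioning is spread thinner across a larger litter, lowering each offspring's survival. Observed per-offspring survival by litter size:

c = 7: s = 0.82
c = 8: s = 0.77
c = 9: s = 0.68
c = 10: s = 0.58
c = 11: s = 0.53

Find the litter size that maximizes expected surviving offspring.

8

Expected surviving offspring = c × s(c):
  c=7: 7 × 0.82 = 5.740
  c=8: 8 × 0.77 = 6.160
  c=9: 9 × 0.68 = 6.120
  c=10: 10 × 0.58 = 5.800
  c=11: 11 × 0.53 = 5.830
Maximum at c = 8 (6.160 surviving offspring).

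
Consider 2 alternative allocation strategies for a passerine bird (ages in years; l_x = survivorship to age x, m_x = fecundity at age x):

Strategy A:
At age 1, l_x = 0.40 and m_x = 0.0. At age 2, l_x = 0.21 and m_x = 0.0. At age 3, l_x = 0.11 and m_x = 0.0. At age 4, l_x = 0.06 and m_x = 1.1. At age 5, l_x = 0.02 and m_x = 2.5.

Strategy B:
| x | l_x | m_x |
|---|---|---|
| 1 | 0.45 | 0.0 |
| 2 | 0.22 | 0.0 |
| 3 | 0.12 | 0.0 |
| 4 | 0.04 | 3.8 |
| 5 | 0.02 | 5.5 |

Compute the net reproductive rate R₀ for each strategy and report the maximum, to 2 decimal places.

Strategy A: R₀ = 0.40×0.0 + 0.21×0.0 + 0.11×0.0 + 0.06×1.1 + 0.02×2.5 = 0.1160
Strategy B: R₀ = 0.45×0.0 + 0.22×0.0 + 0.12×0.0 + 0.04×3.8 + 0.02×5.5 = 0.2620
Highest R₀: strategy B with 0.2620.

0.26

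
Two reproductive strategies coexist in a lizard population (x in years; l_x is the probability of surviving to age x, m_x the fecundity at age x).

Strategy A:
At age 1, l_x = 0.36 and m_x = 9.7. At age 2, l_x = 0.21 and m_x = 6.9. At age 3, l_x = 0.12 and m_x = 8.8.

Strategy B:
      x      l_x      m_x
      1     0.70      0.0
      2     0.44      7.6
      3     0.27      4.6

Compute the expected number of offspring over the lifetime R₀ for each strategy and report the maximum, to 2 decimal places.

Strategy A: R₀ = 0.36×9.7 + 0.21×6.9 + 0.12×8.8 = 5.9970
Strategy B: R₀ = 0.70×0.0 + 0.44×7.6 + 0.27×4.6 = 4.5860
Highest R₀: strategy A with 5.9970.

6.00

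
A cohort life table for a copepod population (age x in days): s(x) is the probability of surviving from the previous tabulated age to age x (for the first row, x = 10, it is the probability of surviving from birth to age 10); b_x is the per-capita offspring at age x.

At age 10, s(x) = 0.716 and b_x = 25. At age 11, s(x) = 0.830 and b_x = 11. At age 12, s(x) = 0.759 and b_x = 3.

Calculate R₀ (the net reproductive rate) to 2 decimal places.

Survivorship from birth: l_x = s_10·s_11·…·s_x.
  l_10 = 0.71600
  l_11 = 0.59428
  l_12 = 0.45106
R₀ = Σ l_x b_x:
  age 10: 0.71600 × 25 = 17.9000
  age 11: 0.59428 × 11 = 6.5371
  age 12: 0.45106 × 3 = 1.3532
R₀ = 17.9000 + 6.5371 + 1.3532 = 25.7903

25.79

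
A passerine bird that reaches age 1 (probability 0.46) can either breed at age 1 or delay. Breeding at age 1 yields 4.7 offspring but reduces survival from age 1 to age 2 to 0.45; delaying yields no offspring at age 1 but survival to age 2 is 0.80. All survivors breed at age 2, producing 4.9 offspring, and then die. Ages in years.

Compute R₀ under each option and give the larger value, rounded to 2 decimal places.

3.18

breed at age 1: R₀ = 0.46 × (4.7 + 0.45 × 4.9) = 0.46 × 6.9050 = 3.1763
delay to age 2: R₀ = 0.46 × (0.80 × 4.9) = 0.46 × 3.9200 = 1.8032
Higher: breed at age 1 (3.1763).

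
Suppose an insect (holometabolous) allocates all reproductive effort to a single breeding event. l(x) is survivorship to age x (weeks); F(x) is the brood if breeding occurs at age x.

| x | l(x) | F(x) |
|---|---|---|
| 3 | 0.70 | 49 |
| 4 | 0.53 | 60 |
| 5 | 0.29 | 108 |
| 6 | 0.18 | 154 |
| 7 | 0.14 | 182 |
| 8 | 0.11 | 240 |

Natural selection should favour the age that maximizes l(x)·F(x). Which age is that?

3

Expected offspring if breeding at age x = l(x) × F(x):
  age 3: 0.70 × 49 = 34.300
  age 4: 0.53 × 60 = 31.800
  age 5: 0.29 × 108 = 31.320
  age 6: 0.18 × 154 = 27.720
  age 7: 0.14 × 182 = 25.480
  age 8: 0.11 × 240 = 26.400
Maximum at age 3 (34.300).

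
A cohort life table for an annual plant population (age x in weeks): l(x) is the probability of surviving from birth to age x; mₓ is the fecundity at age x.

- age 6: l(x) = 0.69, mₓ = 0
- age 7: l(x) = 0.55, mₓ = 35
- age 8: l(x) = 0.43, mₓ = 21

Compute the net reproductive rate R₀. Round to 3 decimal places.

28.280

R₀ = Σ l(x) mₓ:
  age 6: 0.69 × 0 = 0.0000
  age 7: 0.55 × 35 = 19.2500
  age 8: 0.43 × 21 = 9.0300
R₀ = 0.0000 + 19.2500 + 9.0300 = 28.2800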